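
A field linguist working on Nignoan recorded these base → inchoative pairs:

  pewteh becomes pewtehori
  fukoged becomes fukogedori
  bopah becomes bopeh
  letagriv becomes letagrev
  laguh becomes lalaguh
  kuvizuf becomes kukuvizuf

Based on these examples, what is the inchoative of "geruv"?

laguh and pewteh both end in -h yet inflect differently (lalaguh, pewtehori), so the final letter is not what conditions the rule; the last vowel is.
"geruv" has last vowel 'u'. The stems whose last vowel is 'u' (kuvizuf → kukuvizuf, laguh → lalaguh) repeat the first consonant+vowel as a prefix.
So geruv → gegeruv.

gegeruv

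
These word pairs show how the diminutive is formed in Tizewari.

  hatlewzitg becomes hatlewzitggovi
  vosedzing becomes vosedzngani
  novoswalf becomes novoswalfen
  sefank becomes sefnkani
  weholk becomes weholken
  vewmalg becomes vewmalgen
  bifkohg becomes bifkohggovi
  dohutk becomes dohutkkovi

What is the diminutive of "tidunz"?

weholk and sefank both end in -k yet inflect differently (weholken, sefnkani), so the final letter is not what conditions the rule; the second-to-last letter is.
"tidunz" has second-to-last letter 'n'. The stems whose second-to-last letter is 'n' (sefank → sefnkani, vosedzing → vosedzngani) delete the last vowel and add -ani.
The other patterns: stems whose second-to-last letter is 'l' add -en; stems whose second-to-last letter is 'h' or 't' double the final consonant and add -ovi.
So tidunz → tidnzani.

tidnzani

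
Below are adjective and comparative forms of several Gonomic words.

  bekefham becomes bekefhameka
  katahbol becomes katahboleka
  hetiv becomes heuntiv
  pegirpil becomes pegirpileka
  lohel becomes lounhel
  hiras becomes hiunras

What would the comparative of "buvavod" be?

buvavodeka

"buvavod" has 3 vowels. The stems with 3 vowels (katahbol → katahboleka, bekefham → bekefhameka, pegirpil → pegirpileka) add -eka.
So buvavod → buvavodeka.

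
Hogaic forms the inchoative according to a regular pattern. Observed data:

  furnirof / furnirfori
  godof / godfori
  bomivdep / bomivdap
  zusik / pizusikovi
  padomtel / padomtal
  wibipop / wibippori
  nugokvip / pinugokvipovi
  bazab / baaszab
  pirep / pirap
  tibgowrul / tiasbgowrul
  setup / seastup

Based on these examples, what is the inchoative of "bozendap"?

boaszendap

nugokvip and wibipop both end in -p yet inflect differently (pinugokvipovi, wibippori), so the final letter is not what conditions the rule; the last vowel is.
"bozendap" has last vowel 'a'. The one such stem in the data (bazab → baaszab) inserts -as- after the first vowel (as do setup, tibgowrul), so the same rule applies.
The other patterns: stems whose last vowel is 'i' add pi- … -ovi around the stem; stems whose last vowel is 'o' delete the last vowel and add -ori; stems whose last vowel is 'e' change the last vowel to 'a'.
So bozendap → boaszendap.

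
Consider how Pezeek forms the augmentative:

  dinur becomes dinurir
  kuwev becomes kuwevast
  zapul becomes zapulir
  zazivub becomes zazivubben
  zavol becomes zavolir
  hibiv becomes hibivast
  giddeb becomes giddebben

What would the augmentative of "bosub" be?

bosubben

kuwev and giddeb both have last vowel 'e' yet inflect differently (kuwevast, giddebben), so the last vowel is not what conditions the rule; the final letter is.
"bosub" ends in -b. The stems ending in -b (giddeb → giddebben, zazivub → zazivubben) double the final consonant and add -en.
So bosub → bosubben.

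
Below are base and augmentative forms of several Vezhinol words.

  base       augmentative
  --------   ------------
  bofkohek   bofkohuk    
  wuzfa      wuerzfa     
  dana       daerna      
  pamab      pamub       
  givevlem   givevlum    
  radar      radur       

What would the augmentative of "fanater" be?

fanatur

"fanater" ends in a consonant. The stems ending in a consonant (bofkohek → bofkohuk, givevlem → givevlum, pamab → pamub) change the last vowel to 'u'.
So fanater → fanatur.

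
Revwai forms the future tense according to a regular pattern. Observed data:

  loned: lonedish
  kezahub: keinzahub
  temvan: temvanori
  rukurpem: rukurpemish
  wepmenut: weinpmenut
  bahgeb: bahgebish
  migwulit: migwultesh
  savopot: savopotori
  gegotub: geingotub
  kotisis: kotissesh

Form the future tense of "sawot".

sawotori

migwulit and savopot both end in -t yet inflect differently (migwultesh, savopotori), so the final letter is not what conditions the rule; the last vowel is.
"sawot" has last vowel 'o'. The one such stem in the data (savopot → savopotori) adds -ori, so the same rule applies.
The other patterns: stems whose last vowel is 'i' delete the last vowel and add -esh; stems whose last vowel is 'e' add -ish; stems whose last vowel is 'u' insert -in- after the first vowel.
So sawot → sawotori.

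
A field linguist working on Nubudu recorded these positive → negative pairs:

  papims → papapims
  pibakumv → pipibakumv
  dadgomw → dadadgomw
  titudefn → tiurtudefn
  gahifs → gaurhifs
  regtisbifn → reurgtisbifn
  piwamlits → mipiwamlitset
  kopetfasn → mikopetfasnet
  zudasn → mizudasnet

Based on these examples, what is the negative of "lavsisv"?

milavsisvet

"lavsisv" has second-to-last letter 's'. The stems whose second-to-last letter is 's' (kopetfasn → mikopetfasnet, zudasn → mizudasnet) add mi- … -et around the stem.
The other patterns: stems whose second-to-last letter is 'm' repeat the first consonant+vowel as a prefix; stems whose second-to-last letter is 'f' insert -ur- after the first vowel.
So lavsisv → milavsisvet.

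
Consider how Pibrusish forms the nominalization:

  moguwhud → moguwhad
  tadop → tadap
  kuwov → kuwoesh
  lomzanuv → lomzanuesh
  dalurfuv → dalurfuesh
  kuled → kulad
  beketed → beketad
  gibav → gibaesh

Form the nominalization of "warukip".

warukap

dalurfuv and moguwhud both have last vowel 'u' yet inflect differently (dalurfuesh, moguwhad), so the last vowel is not what conditions the rule; the final letter is.
"warukip" ends in -p. The one such stem in the data (tadop → tadap) changes the last vowel to 'a' (as do moguwhud, beketed), so the same rule applies.
The other pattern: stems ending in -v drop the final letter and add -esh.
So warukip → warukap.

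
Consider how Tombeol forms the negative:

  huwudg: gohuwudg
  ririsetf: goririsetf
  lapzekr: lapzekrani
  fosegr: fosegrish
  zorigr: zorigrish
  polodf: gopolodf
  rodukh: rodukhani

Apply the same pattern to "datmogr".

fosegr and lapzekr both end in -r yet inflect differently (fosegrish, lapzekrani), so the final letter is not what conditions the rule; the second-to-last letter is.
"datmogr" has second-to-last letter 'g'. The stems whose second-to-last letter is 'g' (fosegr → fosegrish, zorigr → zorigrish) add -ish.
The other patterns: stems whose second-to-last letter is 'k' add -ani; stems whose second-to-last letter is 'd' or 't' add the prefix go-.
So datmogr → datmogrish.

datmogrish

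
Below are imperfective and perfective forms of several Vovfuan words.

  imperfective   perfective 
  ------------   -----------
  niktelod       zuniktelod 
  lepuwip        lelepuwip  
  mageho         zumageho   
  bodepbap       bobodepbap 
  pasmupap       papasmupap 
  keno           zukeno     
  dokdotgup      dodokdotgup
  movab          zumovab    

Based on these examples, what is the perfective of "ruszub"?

zuruszub

"ruszub" ends in -b. The one such stem in the data (movab → zumovab) adds the prefix zu-, so the same rule applies.
So ruszub → zuruszub.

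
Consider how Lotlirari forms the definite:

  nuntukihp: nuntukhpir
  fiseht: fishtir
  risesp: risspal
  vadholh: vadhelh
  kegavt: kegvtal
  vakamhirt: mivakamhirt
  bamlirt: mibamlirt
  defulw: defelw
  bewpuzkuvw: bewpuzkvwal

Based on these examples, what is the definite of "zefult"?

vakamhirt and fiseht both end in -t yet inflect differently (mivakamhirt, fishtir), so the final letter is not what conditions the rule; the second-to-last letter is.
"zefult" has second-to-last letter 'l'. The stems whose second-to-last letter is 'l' (defulw → defelw, vadholh → vadhelh) change the last vowel to 'e'.
The other patterns: stems whose second-to-last letter is 'r' add the prefix mi-; stems whose second-to-last letter is 'h' delete the last vowel and add -ir; stems whose second-to-last letter is 's' or 'v' delete the last vowel and add -al.
So zefult → zefelt.

zefelt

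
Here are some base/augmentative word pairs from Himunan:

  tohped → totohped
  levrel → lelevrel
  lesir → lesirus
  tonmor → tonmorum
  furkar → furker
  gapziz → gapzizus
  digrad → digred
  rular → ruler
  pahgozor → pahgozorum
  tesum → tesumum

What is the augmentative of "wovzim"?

pahgozor and lesir both end in -r yet inflect differently (pahgozorum, lesirus), so the final letter is not what conditions the rule; the last vowel is.
"wovzim" has last vowel 'i'. The stems whose last vowel is 'i' (gapziz → gapzizus, lesir → lesirus) add -us.
The other patterns: stems whose last vowel is 'o' or 'u' add -um; stems whose last vowel is 'a' change the last vowel to 'e'; stems whose last vowel is 'e' repeat the first consonant+vowel as a prefix.
So wovzim → wovzimus.

wovzimus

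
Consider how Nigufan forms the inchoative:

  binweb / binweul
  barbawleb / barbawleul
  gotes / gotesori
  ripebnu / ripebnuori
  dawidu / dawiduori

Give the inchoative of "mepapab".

mepapaul

binweb and gotes both have last vowel 'e' yet inflect differently (binweul, gotesori), so the last vowel is not what conditions the rule; the final letter is.
"mepapab" ends in -b. The stems ending in -b (binweb → binweul, barbawleb → barbawleul) drop the final letter and add -ul.
So mepapab → mepapaul.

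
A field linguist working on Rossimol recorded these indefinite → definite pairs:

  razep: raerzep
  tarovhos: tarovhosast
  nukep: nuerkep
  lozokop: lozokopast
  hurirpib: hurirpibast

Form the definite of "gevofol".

razep and lozokop both end in -p yet inflect differently (raerzep, lozokopast), so the final letter is not what conditions the rule; the last vowel is.
"gevofol" has last vowel 'o'. The stems whose last vowel is 'o' (tarovhos → tarovhosast, lozokop → lozokopast) add -ast.
So gevofol → gevofolast.

gevofolast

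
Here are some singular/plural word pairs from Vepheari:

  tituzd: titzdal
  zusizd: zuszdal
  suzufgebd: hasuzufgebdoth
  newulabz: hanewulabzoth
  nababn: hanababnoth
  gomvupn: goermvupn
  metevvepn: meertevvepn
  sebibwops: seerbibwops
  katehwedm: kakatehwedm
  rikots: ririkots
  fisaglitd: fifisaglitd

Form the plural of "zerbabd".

"zerbabd" has second-to-last letter 'b'. The stems whose second-to-last letter is 'b' (suzufgebd → hasuzufgebdoth, newulabz → hanewulabzoth, nababn → hanababnoth) add ha- … -oth around the stem.
So zerbabd → hazerbabdoth.

hazerbabdoth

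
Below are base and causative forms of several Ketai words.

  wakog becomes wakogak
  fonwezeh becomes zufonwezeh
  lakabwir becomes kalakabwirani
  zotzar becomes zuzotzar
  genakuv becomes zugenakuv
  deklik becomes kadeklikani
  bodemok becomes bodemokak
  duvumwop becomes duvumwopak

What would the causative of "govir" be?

bodemok and deklik both end in -k yet inflect differently (bodemokak, kadeklikani), so the final letter is not what conditions the rule; the last vowel is.
"govir" has last vowel 'i'. The stems whose last vowel is 'i' (lakabwir → kalakabwirani, deklik → kadeklikani) add ka- … -ani around the stem.
The other patterns: stems whose last vowel is 'o' add -ak; stems whose last vowel is 'a', 'e' or 'u' add the prefix zu-.
So govir → kagovirani.

kagovirani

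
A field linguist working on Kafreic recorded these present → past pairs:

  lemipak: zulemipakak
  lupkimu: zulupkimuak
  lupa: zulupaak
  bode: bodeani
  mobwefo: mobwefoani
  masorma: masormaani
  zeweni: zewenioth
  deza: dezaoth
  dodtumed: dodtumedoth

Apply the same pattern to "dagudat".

dagudatoth

lupa and masorma both end in -a yet inflect differently (zulupaak, masormaani), so the final letter is not what conditions the rule; the first letter is.
"dagudat" begins with d-. The stems beginning with d- (deza → dezaoth, dodtumed → dodtumedoth) add -oth.
So dagudat → dagudatoth.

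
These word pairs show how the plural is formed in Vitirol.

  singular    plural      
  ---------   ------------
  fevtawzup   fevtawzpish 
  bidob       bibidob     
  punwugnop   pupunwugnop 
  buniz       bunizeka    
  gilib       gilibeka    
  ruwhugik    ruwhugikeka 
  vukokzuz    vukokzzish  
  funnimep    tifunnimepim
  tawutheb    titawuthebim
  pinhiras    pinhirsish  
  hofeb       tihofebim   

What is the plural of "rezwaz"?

"rezwaz" has last vowel 'a'. The one such stem in the data (pinhiras → pinhirsish) deletes the last vowel and adds -ish (as do fevtawzup, vukokzuz), so the same rule applies.
So rezwaz → rezwzish.

rezwzish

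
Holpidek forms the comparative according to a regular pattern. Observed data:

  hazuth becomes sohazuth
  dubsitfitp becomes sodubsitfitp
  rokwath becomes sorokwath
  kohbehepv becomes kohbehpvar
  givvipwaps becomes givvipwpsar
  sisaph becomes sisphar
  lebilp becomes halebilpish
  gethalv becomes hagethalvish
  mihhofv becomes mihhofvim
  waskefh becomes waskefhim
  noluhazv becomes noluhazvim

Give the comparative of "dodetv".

"dodetv" has second-to-last letter 't'. The stems whose second-to-last letter is 't' (hazuth → sohazuth, dubsitfitp → sodubsitfitp, rokwath → sorokwath) add the prefix so-.
So dodetv → sododetv.

sododetv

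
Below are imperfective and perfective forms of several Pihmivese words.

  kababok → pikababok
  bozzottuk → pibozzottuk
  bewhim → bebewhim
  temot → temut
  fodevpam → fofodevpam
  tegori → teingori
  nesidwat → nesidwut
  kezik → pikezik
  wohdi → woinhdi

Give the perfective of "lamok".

"lamok" ends in -k. The stems ending in -k (kezik → pikezik, kababok → pikababok, bozzottuk → pibozzottuk) add the prefix pi-.
The other patterns: stems ending in -m repeat the first consonant+vowel as a prefix; stems ending in -t change the last vowel to 'u'; stems ending in -i insert -in- after the first vowel.
So lamok → pilamok.

pilamok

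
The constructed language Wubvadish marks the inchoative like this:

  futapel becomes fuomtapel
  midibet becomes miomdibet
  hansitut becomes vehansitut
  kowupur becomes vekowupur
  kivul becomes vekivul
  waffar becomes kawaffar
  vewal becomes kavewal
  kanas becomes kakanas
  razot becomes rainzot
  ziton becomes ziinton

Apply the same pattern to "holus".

veholus

midibet and hansitut both end in -t yet inflect differently (miomdibet, vehansitut), so the final letter is not what conditions the rule; the last vowel is.
"holus" has last vowel 'u'. The stems whose last vowel is 'u' (hansitut → vehansitut, kowupur → vekowupur, kivul → vekivul) add the prefix ve-.
So holus → veholus.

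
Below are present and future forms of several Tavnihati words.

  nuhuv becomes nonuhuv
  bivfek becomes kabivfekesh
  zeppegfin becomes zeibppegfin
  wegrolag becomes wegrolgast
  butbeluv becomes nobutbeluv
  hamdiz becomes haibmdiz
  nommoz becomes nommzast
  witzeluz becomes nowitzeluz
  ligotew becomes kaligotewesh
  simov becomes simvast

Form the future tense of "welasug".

nowelasug

nommoz and hamdiz both end in -z yet inflect differently (nommzast, haibmdiz), so the final letter is not what conditions the rule; the last vowel is.
"welasug" has last vowel 'u'. The stems whose last vowel is 'u' (butbeluv → nobutbeluv, nuhuv → nonuhuv, witzeluz → nowitzeluz) add the prefix no-.
The other patterns: stems whose last vowel is 'a' or 'o' delete the last vowel and add -ast; stems whose last vowel is 'i' insert -ib- after the first vowel; stems whose last vowel is 'e' add ka- … -esh around the stem.
So welasug → nowelasug.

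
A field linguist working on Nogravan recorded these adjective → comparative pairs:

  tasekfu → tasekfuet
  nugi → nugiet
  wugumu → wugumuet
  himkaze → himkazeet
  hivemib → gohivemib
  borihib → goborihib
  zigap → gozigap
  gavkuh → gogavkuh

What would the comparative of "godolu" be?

godoluet

"godolu" ends in a vowel. The stems ending in a vowel (tasekfu → tasekfuet, nugi → nugiet, wugumu → wugumuet) add -et.
So godolu → godoluet.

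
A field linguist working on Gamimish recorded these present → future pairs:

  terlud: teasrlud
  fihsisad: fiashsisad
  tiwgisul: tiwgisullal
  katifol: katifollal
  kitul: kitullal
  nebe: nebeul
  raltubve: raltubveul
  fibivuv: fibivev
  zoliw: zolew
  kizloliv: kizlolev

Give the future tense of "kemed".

"kemed" ends in -d. The stems ending in -d (terlud → teasrlud, fihsisad → fiashsisad) insert -as- after the first vowel.
So kemed → keasmed.

keasmed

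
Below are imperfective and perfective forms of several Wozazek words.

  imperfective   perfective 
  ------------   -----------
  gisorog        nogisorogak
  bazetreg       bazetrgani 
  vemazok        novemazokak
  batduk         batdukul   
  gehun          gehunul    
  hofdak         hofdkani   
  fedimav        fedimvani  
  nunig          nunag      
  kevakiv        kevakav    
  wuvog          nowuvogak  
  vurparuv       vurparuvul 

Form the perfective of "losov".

nolosovak

"losov" has last vowel 'o'. The stems whose last vowel is 'o' (vemazok → novemazokak, gisorog → nogisorogak, wuvog → nowuvogak) add no- … -ak around the stem.
So losov → nolosovak.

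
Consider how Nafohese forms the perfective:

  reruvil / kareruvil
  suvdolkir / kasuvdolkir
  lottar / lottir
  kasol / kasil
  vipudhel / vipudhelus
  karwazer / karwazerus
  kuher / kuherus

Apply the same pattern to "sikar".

sikir

"sikar" has last vowel 'a'. The one such stem in the data (lottar → lottir) changes the last vowel to 'i' (as does kasol), so the same rule applies.
The other patterns: stems whose last vowel is 'i' add the prefix ka-; stems whose last vowel is 'e' add -us.
So sikar → sikir.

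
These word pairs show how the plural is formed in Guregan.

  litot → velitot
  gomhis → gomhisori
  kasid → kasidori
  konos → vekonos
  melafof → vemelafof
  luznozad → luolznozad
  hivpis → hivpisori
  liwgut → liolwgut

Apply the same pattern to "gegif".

gegifori

gomhis and konos both end in -s yet inflect differently (gomhisori, vekonos), so the final letter is not what conditions the rule; the last vowel is.
"gegif" has last vowel 'i'. The stems whose last vowel is 'i' (gomhis → gomhisori, kasid → kasidori, hivpis → hivpisori) add -ori.
The other patterns: stems whose last vowel is 'o' add the prefix ve-; stems whose last vowel is 'a' or 'u' insert -ol- after the first vowel.
So gegif → gegifori.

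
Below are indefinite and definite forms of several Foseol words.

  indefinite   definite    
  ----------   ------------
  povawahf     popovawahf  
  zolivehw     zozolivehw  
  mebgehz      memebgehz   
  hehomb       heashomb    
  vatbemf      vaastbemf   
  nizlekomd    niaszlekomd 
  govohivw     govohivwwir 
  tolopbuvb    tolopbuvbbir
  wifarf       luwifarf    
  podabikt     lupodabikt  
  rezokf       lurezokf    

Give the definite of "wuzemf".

wuaszemf

povawahf and vatbemf both end in -f yet inflect differently (popovawahf, vaastbemf), so the final letter is not what conditions the rule; the second-to-last letter is.
"wuzemf" has second-to-last letter 'm'. The stems whose second-to-last letter is 'm' (hehomb → heashomb, vatbemf → vaastbemf, nizlekomd → niaszlekomd) insert -as- after the first vowel.
The other patterns: stems whose second-to-last letter is 'h' repeat the first consonant+vowel as a prefix; stems whose second-to-last letter is 'v' double the final consonant and add -ir; stems whose second-to-last letter is 'k' or 'r' add the prefix lu-.
So wuzemf → wuaszemf.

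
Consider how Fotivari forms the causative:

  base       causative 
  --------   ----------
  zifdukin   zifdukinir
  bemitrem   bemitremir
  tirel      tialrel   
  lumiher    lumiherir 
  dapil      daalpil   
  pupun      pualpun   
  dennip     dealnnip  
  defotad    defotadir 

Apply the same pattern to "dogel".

zifdukin and pupun both end in -n yet inflect differently (zifdukinir, pualpun), so the final letter is not what conditions the rule; the number of vowels is.
"dogel" has 2 vowels. The stems with 2 vowels (tirel → tialrel, pupun → pualpun, dennip → dealnnip) insert -al- after the first vowel.
The other pattern: stems with 3 vowels add -ir.
So dogel → doalgel.

doalgel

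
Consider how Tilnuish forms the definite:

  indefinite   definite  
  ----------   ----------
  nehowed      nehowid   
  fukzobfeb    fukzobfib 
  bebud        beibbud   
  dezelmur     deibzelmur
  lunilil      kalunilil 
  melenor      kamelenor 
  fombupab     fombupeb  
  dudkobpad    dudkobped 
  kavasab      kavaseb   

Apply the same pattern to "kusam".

"kusam" has last vowel 'a'. The stems whose last vowel is 'a' (fombupab → fombupeb, dudkobpad → dudkobped, kavasab → kavaseb) change the last vowel to 'e'.
The other patterns: stems whose last vowel is 'e' change the last vowel to 'i'; stems whose last vowel is 'u' insert -ib- after the first vowel; stems whose last vowel is 'i' or 'o' add the prefix ka-.
So kusam → kusem.

kusem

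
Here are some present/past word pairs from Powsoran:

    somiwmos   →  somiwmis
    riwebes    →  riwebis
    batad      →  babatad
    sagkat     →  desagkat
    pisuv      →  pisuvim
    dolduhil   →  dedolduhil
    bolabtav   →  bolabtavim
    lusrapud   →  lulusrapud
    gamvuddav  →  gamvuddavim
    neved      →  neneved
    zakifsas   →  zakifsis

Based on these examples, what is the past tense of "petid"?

"petid" ends in -d. The stems ending in -d (neved → neneved, lusrapud → lulusrapud, batad → babatad) repeat the first consonant+vowel as a prefix.
So petid → pepetid.

pepetid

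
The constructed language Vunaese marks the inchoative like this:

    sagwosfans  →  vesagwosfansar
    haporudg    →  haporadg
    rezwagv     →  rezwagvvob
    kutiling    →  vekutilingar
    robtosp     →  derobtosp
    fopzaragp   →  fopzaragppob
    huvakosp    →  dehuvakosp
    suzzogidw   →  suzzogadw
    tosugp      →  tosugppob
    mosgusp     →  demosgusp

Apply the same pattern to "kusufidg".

kusufadg

mosgusp and fopzaragp both end in -p yet inflect differently (demosgusp, fopzaragppob), so the final letter is not what conditions the rule; the second-to-last letter is.
"kusufidg" has second-to-last letter 'd'. The stems whose second-to-last letter is 'd' (suzzogidw → suzzogadw, haporudg → haporadg) change the last vowel to 'a'.
So kusufidg → kusufadg.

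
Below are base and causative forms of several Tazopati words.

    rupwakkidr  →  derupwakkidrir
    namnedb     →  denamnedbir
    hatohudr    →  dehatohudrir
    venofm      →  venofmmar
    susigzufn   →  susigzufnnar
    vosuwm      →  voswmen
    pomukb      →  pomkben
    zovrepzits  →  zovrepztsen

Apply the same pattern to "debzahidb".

dedebzahidbir

"debzahidb" has second-to-last letter 'd'. The stems whose second-to-last letter is 'd' (rupwakkidr → derupwakkidrir, namnedb → denamnedbir, hatohudr → dehatohudrir) add de- … -ir around the stem.
So debzahidb → dedebzahidbir.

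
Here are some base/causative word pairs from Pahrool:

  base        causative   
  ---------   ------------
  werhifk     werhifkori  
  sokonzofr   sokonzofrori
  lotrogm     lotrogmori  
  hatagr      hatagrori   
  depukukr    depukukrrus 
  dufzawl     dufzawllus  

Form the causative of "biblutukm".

biblutukmmus

"biblutukm" has second-to-last letter 'k'. The one such stem in the data (depukukr → depukukrrus) doubles the final consonant and adds -us (as does dufzawl), so the same rule applies.
So biblutukm → biblutukmmus.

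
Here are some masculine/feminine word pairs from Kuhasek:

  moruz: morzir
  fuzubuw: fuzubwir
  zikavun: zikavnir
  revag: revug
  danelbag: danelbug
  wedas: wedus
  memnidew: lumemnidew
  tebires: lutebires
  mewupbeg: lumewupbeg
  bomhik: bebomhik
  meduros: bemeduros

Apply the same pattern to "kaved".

fuzubuw and memnidew both end in -w yet inflect differently (fuzubwir, lumemnidew), so the final letter is not what conditions the rule; the last vowel is.
"kaved" has last vowel 'e'. The stems whose last vowel is 'e' (memnidew → lumemnidew, tebires → lutebires, mewupbeg → lumewupbeg) add the prefix lu-.
So kaved → lukaved.

lukaved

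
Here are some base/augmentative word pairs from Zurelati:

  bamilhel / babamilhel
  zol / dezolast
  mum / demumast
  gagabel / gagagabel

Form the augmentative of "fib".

defibast

gagabel and zol both end in -l yet inflect differently (gagagabel, dezolast), so the final letter is not what conditions the rule; the number of vowels is.
"fib" has 1 vowel. The stems with 1 vowel (mum → demumast, zol → dezolast) add de- … -ast around the stem.
So fib → defibast.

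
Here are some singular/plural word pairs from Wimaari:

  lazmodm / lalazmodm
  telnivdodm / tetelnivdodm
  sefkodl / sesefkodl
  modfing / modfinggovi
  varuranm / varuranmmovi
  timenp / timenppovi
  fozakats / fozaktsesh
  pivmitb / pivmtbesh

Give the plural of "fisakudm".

lazmodm and varuranm both end in -m yet inflect differently (lalazmodm, varuranmmovi), so the final letter is not what conditions the rule; the second-to-last letter is.
"fisakudm" has second-to-last letter 'd'. The stems whose second-to-last letter is 'd' (lazmodm → lalazmodm, telnivdodm → tetelnivdodm, sefkodl → sesefkodl) repeat the first consonant+vowel as a prefix.
The other patterns: stems whose second-to-last letter is 'n' double the final consonant and add -ovi; stems whose second-to-last letter is 't' delete the last vowel and add -esh.
So fisakudm → fifisakudm.

fifisakudm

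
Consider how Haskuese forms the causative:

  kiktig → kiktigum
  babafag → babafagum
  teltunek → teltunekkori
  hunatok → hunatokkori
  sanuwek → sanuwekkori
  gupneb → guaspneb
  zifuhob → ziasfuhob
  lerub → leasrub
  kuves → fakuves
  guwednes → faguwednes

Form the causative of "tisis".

"tisis" ends in -s. The stems ending in -s (kuves → fakuves, guwednes → faguwednes) add the prefix fa-.
The other patterns: stems ending in -g add -um; stems ending in -k double the final consonant and add -ori; stems ending in -b insert -as- after the first vowel.
So tisis → fatisis.

fatisis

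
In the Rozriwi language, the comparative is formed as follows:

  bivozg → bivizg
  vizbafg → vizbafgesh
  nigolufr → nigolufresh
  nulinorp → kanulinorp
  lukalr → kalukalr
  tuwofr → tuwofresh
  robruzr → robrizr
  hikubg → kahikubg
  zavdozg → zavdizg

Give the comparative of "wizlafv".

"wizlafv" has second-to-last letter 'f'. The stems whose second-to-last letter is 'f' (tuwofr → tuwofresh, vizbafg → vizbafgesh, nigolufr → nigolufresh) add -esh.
The other patterns: stems whose second-to-last letter is 'z' change the last vowel to 'i'; stems whose second-to-last letter is 'b', 'l' or 'r' add the prefix ka-.
So wizlafv → wizlafvesh.

wizlafvesh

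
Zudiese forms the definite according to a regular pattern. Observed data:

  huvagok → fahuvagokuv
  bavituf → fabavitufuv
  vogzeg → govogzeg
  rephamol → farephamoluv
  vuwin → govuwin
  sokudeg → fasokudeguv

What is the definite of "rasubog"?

farasuboguv

sokudeg and vogzeg both end in -g yet inflect differently (fasokudeguv, govogzeg), so the final letter is not what conditions the rule; the number of vowels is.
"rasubog" has 3 vowels. The stems with 3 vowels (huvagok → fahuvagokuv, bavituf → fabavitufuv, sokudeg → fasokudeguv) add fa- … -uv around the stem.
The other pattern: stems with 2 vowels add the prefix go-.
So rasubog → farasuboguv.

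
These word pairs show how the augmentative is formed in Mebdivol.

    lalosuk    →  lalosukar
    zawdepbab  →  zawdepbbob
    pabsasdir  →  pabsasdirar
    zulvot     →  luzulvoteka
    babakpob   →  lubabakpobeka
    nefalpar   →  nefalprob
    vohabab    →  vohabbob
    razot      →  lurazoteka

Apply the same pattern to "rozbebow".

lurozbeboweka

"rozbebow" has last vowel 'o'. The stems whose last vowel is 'o' (babakpob → lubabakpobeka, zulvot → luzulvoteka, razot → lurazoteka) add lu- … -eka around the stem.
So rozbebow → lurozbeboweka.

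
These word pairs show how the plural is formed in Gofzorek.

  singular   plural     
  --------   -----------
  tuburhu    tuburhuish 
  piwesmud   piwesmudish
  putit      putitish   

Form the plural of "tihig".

tihigish

Every pair shown (tuburhu → tuburhuish, piwesmud → piwesmudish, putit → putitish) follows the same rule: add -ish.
So tihig → tihigish.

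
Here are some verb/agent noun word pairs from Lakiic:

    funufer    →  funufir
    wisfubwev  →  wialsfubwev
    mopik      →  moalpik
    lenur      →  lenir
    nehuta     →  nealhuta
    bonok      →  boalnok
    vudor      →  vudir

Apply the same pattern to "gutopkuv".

gualtopkuv

"gutopkuv" ends in -v. The one such stem in the data (wisfubwev → wialsfubwev) inserts -al- after the first vowel (as do mopik, nehuta), so the same rule applies.
So gutopkuv → gualtopkuv.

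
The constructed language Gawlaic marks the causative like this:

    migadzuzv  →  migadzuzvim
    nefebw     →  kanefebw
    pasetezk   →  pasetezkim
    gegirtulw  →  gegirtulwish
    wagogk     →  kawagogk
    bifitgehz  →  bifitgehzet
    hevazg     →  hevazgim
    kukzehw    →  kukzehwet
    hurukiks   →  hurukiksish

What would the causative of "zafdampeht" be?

pasetezk and wagogk both end in -k yet inflect differently (pasetezkim, kawagogk), so the final letter is not what conditions the rule; the second-to-last letter is.
"zafdampeht" has second-to-last letter 'h'. The stems whose second-to-last letter is 'h' (bifitgehz → bifitgehzet, kukzehw → kukzehwet) add -et.
So zafdampeht → zafdampehtet.

zafdampehtet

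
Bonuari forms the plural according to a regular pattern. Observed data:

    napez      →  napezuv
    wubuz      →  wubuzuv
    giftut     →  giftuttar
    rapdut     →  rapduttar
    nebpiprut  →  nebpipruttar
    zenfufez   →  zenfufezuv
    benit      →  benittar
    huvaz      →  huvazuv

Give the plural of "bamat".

wubuz and rapdut both have last vowel 'u' yet inflect differently (wubuzuv, rapduttar), so the last vowel is not what conditions the rule; the final letter is.
"bamat" ends in -t. The stems ending in -t (rapdut → rapduttar, giftut → giftuttar, nebpiprut → nebpipruttar) double the final consonant and add -ar.
The other pattern: stems ending in -z add -uv.
So bamat → bamattar.

bamattar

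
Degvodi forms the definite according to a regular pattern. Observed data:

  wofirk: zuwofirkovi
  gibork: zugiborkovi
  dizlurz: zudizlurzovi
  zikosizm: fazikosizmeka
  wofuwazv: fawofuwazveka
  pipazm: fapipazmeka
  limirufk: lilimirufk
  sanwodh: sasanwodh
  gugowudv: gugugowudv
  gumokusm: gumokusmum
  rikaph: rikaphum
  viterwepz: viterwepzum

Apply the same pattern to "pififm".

wofirk and limirufk both end in -k yet inflect differently (zuwofirkovi, lilimirufk), so the final letter is not what conditions the rule; the second-to-last letter is.
"pififm" has second-to-last letter 'f'. The one such stem in the data (limirufk → lilimirufk) repeats the first consonant+vowel as a prefix (as do sanwodh, gugowudv), so the same rule applies.
So pififm → pipififm.

pipififm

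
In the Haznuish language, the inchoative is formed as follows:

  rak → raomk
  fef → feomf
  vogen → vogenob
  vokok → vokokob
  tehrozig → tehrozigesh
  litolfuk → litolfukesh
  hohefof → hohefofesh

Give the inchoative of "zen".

zeomn

"zen" has 1 vowel. The stems with 1 vowel (rak → raomk, fef → feomf) insert -om- after the first vowel.
So zen → zeomn.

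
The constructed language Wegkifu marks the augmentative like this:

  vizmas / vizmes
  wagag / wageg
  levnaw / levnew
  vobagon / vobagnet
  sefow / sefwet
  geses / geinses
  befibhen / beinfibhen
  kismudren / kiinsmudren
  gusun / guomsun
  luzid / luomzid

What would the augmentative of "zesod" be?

zesdet

levnaw and sefow both end in -w yet inflect differently (levnew, sefwet), so the final letter is not what conditions the rule; the last vowel is.
"zesod" has last vowel 'o'. The stems whose last vowel is 'o' (vobagon → vobagnet, sefow → sefwet) delete the last vowel and add -et.
The other patterns: stems whose last vowel is 'a' change the last vowel to 'e'; stems whose last vowel is 'e' insert -in- after the first vowel; stems whose last vowel is 'i' or 'u' insert -om- after the first vowel.
So zesod → zesdet.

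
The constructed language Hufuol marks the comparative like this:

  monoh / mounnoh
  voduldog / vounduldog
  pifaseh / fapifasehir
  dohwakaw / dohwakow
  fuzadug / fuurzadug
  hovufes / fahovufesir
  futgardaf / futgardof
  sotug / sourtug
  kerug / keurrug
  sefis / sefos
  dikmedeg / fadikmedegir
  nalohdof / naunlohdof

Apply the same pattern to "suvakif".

suvakof

"suvakif" has last vowel 'i'. The one such stem in the data (sefis → sefos) changes the last vowel to 'o' (as do futgardaf, dohwakaw), so the same rule applies.
The other patterns: stems whose last vowel is 'o' insert -un- after the first vowel; stems whose last vowel is 'e' add fa- … -ir around the stem; stems whose last vowel is 'u' insert -ur- after the first vowel.
So suvakif → suvakof.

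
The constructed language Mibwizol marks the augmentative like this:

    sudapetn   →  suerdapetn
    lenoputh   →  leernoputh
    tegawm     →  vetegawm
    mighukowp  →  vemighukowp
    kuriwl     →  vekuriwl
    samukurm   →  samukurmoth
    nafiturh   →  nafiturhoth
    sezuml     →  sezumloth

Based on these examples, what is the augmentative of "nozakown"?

venozakown

tegawm and samukurm both end in -m yet inflect differently (vetegawm, samukurmoth), so the final letter is not what conditions the rule; the second-to-last letter is.
"nozakown" has second-to-last letter 'w'. The stems whose second-to-last letter is 'w' (tegawm → vetegawm, mighukowp → vemighukowp, kuriwl → vekuriwl) add the prefix ve-.
The other patterns: stems whose second-to-last letter is 't' insert -er- after the first vowel; stems whose second-to-last letter is 'm' or 'r' add -oth.
So nozakown → venozakown.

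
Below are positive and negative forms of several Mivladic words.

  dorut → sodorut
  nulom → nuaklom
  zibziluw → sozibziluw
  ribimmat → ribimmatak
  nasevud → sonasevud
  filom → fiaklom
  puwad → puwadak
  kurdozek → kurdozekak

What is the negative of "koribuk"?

nasevud and puwad both end in -d yet inflect differently (sonasevud, puwadak), so the final letter is not what conditions the rule; the last vowel is.
"koribuk" has last vowel 'u'. The stems whose last vowel is 'u' (dorut → sodorut, nasevud → sonasevud, zibziluw → sozibziluw) add the prefix so-.
The other patterns: stems whose last vowel is 'a' or 'e' add -ak; stems whose last vowel is 'o' insert -ak- after the first vowel.
So koribuk → sokoribuk.

sokoribuk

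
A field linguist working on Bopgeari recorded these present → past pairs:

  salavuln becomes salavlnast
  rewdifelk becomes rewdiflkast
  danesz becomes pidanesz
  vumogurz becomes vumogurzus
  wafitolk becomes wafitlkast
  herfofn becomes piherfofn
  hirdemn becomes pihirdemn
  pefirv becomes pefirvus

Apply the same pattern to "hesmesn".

pihesmesn

salavuln and herfofn both end in -n yet inflect differently (salavlnast, piherfofn), so the final letter is not what conditions the rule; the second-to-last letter is.
"hesmesn" has second-to-last letter 's'. The one such stem in the data (danesz → pidanesz) adds the prefix pi-, so the same rule applies.
So hesmesn → pihesmesn.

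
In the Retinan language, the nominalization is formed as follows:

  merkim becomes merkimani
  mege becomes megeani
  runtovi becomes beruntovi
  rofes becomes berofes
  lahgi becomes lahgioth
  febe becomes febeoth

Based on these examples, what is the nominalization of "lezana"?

"lezana" begins with l-. The one such stem in the data (lahgi → lahgioth) adds -oth, so the same rule applies.
So lezana → lezanaoth.

lezanaoth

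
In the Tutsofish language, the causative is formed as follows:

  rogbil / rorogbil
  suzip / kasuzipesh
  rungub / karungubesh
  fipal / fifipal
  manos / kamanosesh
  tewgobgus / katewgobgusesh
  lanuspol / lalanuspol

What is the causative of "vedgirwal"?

"vedgirwal" ends in -l. The stems ending in -l (rogbil → rorogbil, fipal → fifipal, lanuspol → lalanuspol) repeat the first consonant+vowel as a prefix.
The other pattern: stems ending in -b, -p or -s add ka- … -esh around the stem.
So vedgirwal → vevedgirwal.

vevedgirwal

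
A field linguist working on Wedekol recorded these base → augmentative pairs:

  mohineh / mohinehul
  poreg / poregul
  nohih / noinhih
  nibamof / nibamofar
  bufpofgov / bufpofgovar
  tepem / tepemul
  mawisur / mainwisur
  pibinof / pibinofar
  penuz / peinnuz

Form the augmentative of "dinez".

dinezul

mohineh and nohih both end in -h yet inflect differently (mohinehul, noinhih), so the final letter is not what conditions the rule; the last vowel is.
"dinez" has last vowel 'e'. The stems whose last vowel is 'e' (tepem → tepemul, poreg → poregul, mohineh → mohinehul) add -ul.
So dinez → dinezul.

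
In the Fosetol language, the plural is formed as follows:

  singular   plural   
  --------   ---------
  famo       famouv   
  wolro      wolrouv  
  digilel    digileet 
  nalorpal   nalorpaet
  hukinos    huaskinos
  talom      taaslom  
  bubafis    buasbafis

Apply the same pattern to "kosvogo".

kosvogouv

"kosvogo" ends in -o. The stems ending in -o (famo → famouv, wolro → wolrouv) add -uv.
So kosvogo → kosvogouv.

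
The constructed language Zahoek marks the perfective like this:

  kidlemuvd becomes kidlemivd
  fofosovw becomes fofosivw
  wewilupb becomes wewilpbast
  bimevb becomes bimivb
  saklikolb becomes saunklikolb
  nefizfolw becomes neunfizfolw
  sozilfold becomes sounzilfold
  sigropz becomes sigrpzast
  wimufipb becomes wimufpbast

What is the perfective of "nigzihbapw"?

bimevb and wimufipb both end in -b yet inflect differently (bimivb, wimufpbast), so the final letter is not what conditions the rule; the second-to-last letter is.
"nigzihbapw" has second-to-last letter 'p'. The stems whose second-to-last letter is 'p' (sigropz → sigrpzast, wimufipb → wimufpbast, wewilupb → wewilpbast) delete the last vowel and add -ast.
The other patterns: stems whose second-to-last letter is 'v' change the last vowel to 'i'; stems whose second-to-last letter is 'l' insert -un- after the first vowel.
So nigzihbapw → nigzihbpwast.

nigzihbpwast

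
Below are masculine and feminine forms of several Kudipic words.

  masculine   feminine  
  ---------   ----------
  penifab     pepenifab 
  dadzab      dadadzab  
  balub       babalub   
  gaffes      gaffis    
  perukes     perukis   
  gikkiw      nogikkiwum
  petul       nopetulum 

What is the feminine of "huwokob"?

huhuwokob

"huwokob" ends in -b. The stems ending in -b (penifab → pepenifab, dadzab → dadadzab, balub → babalub) repeat the first consonant+vowel as a prefix.
So huwokob → huhuwokob.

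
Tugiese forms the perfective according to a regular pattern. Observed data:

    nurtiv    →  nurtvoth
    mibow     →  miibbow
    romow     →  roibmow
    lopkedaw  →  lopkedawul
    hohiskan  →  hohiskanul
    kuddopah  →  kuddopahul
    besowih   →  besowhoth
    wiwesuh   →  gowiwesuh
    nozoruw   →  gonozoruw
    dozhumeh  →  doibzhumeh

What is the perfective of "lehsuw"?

golehsuw

besowih and kuddopah both end in -h yet inflect differently (besowhoth, kuddopahul), so the final letter is not what conditions the rule; the last vowel is.
"lehsuw" has last vowel 'u'. The stems whose last vowel is 'u' (nozoruw → gonozoruw, wiwesuh → gowiwesuh) add the prefix go-.
The other patterns: stems whose last vowel is 'i' delete the last vowel and add -oth; stems whose last vowel is 'a' add -ul; stems whose last vowel is 'e' or 'o' insert -ib- after the first vowel.
So lehsuw → golehsuw.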